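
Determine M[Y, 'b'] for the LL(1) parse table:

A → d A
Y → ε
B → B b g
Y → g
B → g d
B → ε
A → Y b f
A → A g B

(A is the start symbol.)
To find M[Y, 'b'], we find productions for Y where 'b' is in the predict set (PREDICT(N → α) = (FIRST(α) \ {ε}) ∪ (FOLLOW(N) if α ⇒* ε)).

Relevant sets:
  FOLLOW(Y) = { 'b' }

Y → ε: PREDICT = { 'b' }
  'b' is in predict set, so this production goes in M[Y, 'b']
Y → g: PREDICT = { 'g' }

M[Y, 'b'] = Y → ε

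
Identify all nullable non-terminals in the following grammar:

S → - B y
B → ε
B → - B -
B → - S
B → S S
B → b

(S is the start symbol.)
A non-terminal is nullable if it can derive ε (the empty string): either it has an ε-production, or it has a production whose right-hand side consists entirely of nullable non-terminals.

ε-productions: B → ε
So B is immediately nullable.
No further non-terminal can be added: every production for the remaining non-terminals contains a terminal or a non-nullable non-terminal.
Nullable = { 'B' }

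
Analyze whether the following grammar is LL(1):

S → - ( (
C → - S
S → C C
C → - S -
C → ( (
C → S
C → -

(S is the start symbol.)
Relevant sets:
  FIRST(C) = { '(', '-' }
  FIRST(S) = { '(', '-' }

For S:
  PREDICT(S → '-' '(' '(') = { '-' }
  PREDICT(S → C C) = { '(', '-' }
For C:
  PREDICT(C → '-' S) = { '-' }
  PREDICT(C → '-' S '-') = { '-' }
  PREDICT(C → '(' '(') = { '(' }
  PREDICT(C → S) = { '(', '-' }
  PREDICT(C → '-') = { '-' }

Conflict found: Predict set conflict for S: { '-' }
The grammar is NOT LL(1).

Answer: No. Predict set conflict for S: { '-' }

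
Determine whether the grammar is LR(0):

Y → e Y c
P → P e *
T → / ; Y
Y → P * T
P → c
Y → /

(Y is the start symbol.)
Augment with Y' → Y and build the canonical LR(0) collection (I0 = CLOSURE({[Y' → . Y]}), then GOTO on every symbol after a dot until no new states appear). It has 15 states:
  I0: { [P → . P e *], [P → . c], [Y → . /], [Y → . P * T], [Y → . e Y c], [Y' → . Y] }  — shift
  I1: { [Y → / .] }  — reduce
  I2: { [P → P . e *], [Y → P . * T] }  — shift
  I3: { [Y' → Y .] }  — accept
  I4: { [P → c .] }  — reduce
  I5: { [P → . P e *], [P → . c], [Y → . /], [Y → . P * T], [Y → . e Y c], [Y → e . Y c] }  — shift
  I6: { [Y → e Y . c] }  — shift
  I7: { [Y → e Y c .] }  — reduce
  I8: { [T → . / ; Y], [Y → P * . T] }  — shift
  I9: { [P → P e . *] }  — shift
  I10: { [P → P e * .] }  — reduce
  I11: { [T → / . ; Y] }  — shift
  I12: { [Y → P * T .] }  — reduce
  I13: { [P → . P e *], [P → . c], [T → / ; . Y], [Y → . /], [Y → . P * T], [Y → . e Y c] }  — shift
  I14: { [T → / ; Y .] }  — reduce

Every state is either a pure shift/goto state or contains exactly one complete item and nothing to shift — no conflicts. The grammar is LR(0).

Answer: Yes, the grammar is LR(0)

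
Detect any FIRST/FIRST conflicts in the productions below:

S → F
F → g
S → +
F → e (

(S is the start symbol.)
FIRST sets of the non-terminals at (or reachable through a nullable prefix from) the front of some alternative:
  FIRST(F) = { 'e', 'g' }

Productions for S:
  S → F: FIRST = { 'e', 'g' }
  S → +: FIRST = { '+' }
Productions for F:
  F → g: FIRST = { 'g' }
  F → e (: FIRST = { 'e' }

All alternatives of each non-terminal have pairwise disjoint FIRST sets.

Answer: No FIRST/FIRST conflicts.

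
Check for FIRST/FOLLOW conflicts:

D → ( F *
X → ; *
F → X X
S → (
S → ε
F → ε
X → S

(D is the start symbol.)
Yes. X → ';' '*' with FOLLOW(X) on { ';' }; S → '(' with FOLLOW(S) on { '(' }

Nullable non-terminals: F, S, X.
FIRST sets used below: FIRST(X) = { '(', ';', ε }, FIRST(S) = { '(', ε }

F: nullable alternative(s) F → X X, F → ε; FOLLOW(F) = { '*' }
  F → X X: FIRST \ {ε} = { '(', ';' } — disjoint from FOLLOW(F)
  F → ε: FIRST \ {ε} = { } — disjoint from FOLLOW(F)

S: nullable alternative(s) S → ε; FOLLOW(S) = { '(', '*', ';' }
  S → (: FIRST \ {ε} = { '(' } — overlaps FOLLOW(S) on { '(' }: CONFLICT
  S → ε: FIRST \ {ε} = { } — this is the only nullable alternative, skip

X: nullable alternative(s) X → S; FOLLOW(X) = { '(', '*', ';' }
  X → ; *: FIRST \ {ε} = { ';' } — overlaps FOLLOW(X) on { ';' }: CONFLICT
  X → S: FIRST \ {ε} = { '(' } — this is the only nullable alternative, skip

D has no nullable alternative, so no FIRST/FOLLOW check is needed there.

So the grammar has 2 FIRST/FOLLOW conflicts (marked CONFLICT above).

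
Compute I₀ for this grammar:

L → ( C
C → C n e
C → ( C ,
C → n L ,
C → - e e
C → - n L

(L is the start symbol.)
{ [L → . ( C], [L' → . L] }

First, augment the grammar with L' → L
I₀ = CLOSURE({ [L' → . L] }):
  [L' → . L] has the dot before L: add [L → . ( C]
No further items can be added.

I₀ = { [L → . ( C], [L' → . L] }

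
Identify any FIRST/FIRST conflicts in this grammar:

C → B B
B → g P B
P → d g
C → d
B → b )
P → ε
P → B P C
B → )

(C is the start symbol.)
A FIRST/FIRST conflict occurs when two productions N → α and N → β for the same non-terminal have FIRST(α) ∩ FIRST(β) ≠ ∅ (with ε ∈ FIRST of a nullable right-hand side, so two nullable alternatives also conflict).

FIRST sets of the non-terminals at (or reachable through a nullable prefix from) the front of some alternative:
  FIRST(B) = { ')', 'b', 'g' }

Productions for C:
  C → B B: FIRST = { ')', 'b', 'g' }
  C → d: FIRST = { 'd' }
Productions for B:
  B → g P B: FIRST = { 'g' }
  B → b ): FIRST = { 'b' }
  B → ): FIRST = { ')' }
Productions for P:
  P → d g: FIRST = { 'd' }
  P → ε: FIRST = { ε }
  P → B P C: FIRST = { ')', 'b', 'g' }

All alternatives of each non-terminal have pairwise disjoint FIRST sets.

Answer: No FIRST/FIRST conflicts.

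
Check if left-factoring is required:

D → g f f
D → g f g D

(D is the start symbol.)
Left-factoring is needed when two productions for the same non-terminal
share a common prefix on the right-hand side.

Productions for D:
  D → g f f
  D → g f g D

Found common prefix 'g f' in productions for D

Answer: Yes, D has productions with common prefix 'g f'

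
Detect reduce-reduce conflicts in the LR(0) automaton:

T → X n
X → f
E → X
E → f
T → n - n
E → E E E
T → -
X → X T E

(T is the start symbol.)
Augment with T' → T and build the canonical LR(0) collection (I0 = CLOSURE({[T' → . T]}), then GOTO on every symbol after a dot until no new states appear). It has 15 states:
  I0: { [T → . -], [T → . X n], [T → . n - n], [T' → . T], [X → . X T E], [X → . f] }  — shift
  I1: { [T → - .] }  — reduce
  I2: { [T' → T .] }  — accept
  I3: { [T → . -], [T → . X n], [T → . n - n], [T → X . n], [X → . X T E], [X → . f], [X → X . T E] }  — shift
  I4: { [X → f .] }  — reduce
  I5: { [T → n . - n] }  — shift
  I6: { [T → n - . n] }  — shift
  I7: { [T → n - n .] }  — reduce
  I8: { [E → . E E E], [E → . X], [E → . f], [X → . X T E], [X → . f], [X → X T . E] }  — shift
  I9: { [T → X n .], [T → n . - n] }  — shift, reduce
  I10: { [E → . E E E], [E → . X], [E → . f], [E → E . E E], [X → . X T E], [X → . f], [X → X T E .] }  — shift, reduce
  I11: { [E → X .], [T → . -], [T → . X n], [T → . n - n], [X → . X T E], [X → . f], [X → X . T E] }  — shift, reduce
  I12: { [E → f .], [X → f .] }  — 2 reduces
  I13: { [E → . E E E], [E → . X], [E → . f], [E → E . E E], [E → E E . E], [X → . X T E], [X → . f] }  — shift
  I14: { [E → . E E E], [E → . X], [E → . f], [E → E . E E], [E → E E . E], [E → E E E .], [X → . X T E], [X → . f] }  — shift, reduce

I12 contains complete items [E → f .], [X → f .] — reduce-reduce conflict.

Answer: Yes — I12: [E → f .] vs [X → f .]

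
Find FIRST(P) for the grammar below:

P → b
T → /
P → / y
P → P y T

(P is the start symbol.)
To compute FIRST(P), examine every production with P on the left-hand side, reading each right-hand side left to right until a non-nullable symbol is reached.

From P → b:
  - b is a terminal: add 'b' and stop
From P → / y:
  - '/' is a terminal: add '/' and stop
From P → P y T:
  - P is the symbol being defined: contributes nothing new
    P is not nullable, so stop

Collecting: FIRST(P) = { '/', 'b' }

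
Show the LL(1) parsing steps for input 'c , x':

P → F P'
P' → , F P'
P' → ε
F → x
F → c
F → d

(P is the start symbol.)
LL(1) parsing maintains a stack (initially the start symbol over $) and the input. At each step: if the stack top is a terminal, match it against the current input token; if it is a non-terminal N, replace it with the RHS of M[N, lookahead] (the unique production whose predict set contains the lookahead).

Stack is shown with the top on the left.

Stack     Input    Action
-------------------------
P $       c , x $  output P → F P'
F P' $    c , x $  output F → c
c P' $    c , x $  match 'c'
P' $      , x $    output P' → , F P'
, F P' $  , x $    match ','
F P' $    x $      output F → x
x P' $    x $      match 'x'
P' $      $        output P' → ε
$         $        accept

The string is accepted.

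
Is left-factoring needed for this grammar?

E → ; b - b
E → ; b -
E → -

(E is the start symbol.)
Left-factoring is needed when two productions for the same non-terminal
share a common prefix on the right-hand side.

Productions for E:
  E → ; b - b
  E → ; b -
  E → -

Found common prefix '; b -' in productions for E

Answer: Yes, E has productions with common prefix '; b -'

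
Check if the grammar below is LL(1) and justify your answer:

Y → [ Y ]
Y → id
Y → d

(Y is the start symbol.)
Yes, the grammar is LL(1).

For Y:
  PREDICT(Y → '[' Y ']') = { '[' }
  PREDICT(Y → id) = { 'id' }
  PREDICT(Y → d) = { 'd' }

All predict sets are disjoint. The grammar IS LL(1).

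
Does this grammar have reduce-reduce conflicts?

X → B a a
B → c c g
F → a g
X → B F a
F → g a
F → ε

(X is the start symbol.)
A reduce-reduce conflict occurs when an LR(0) state has two complete items [A → α .] and [B → β .] — both call for a reduction, and with no lookahead the parser cannot choose between them.

Augment with X' → X and build the canonical LR(0) collection (I0 = CLOSURE({[X' → . X]}), then GOTO on every symbol after a dot until no new states appear). It has 13 states:
  I0: { [B → . c c g], [X → . B F a], [X → . B a a], [X' → . X] }  — shift
  I1: { [F → . a g], [F → . g a], [F → .], [X → B . F a], [X → B . a a] }  — shift, reduce
  I2: { [X' → X .] }  — accept
  I3: { [B → c . c g] }  — shift
  I4: { [B → c c . g] }  — shift
  I5: { [B → c c g .] }  — reduce
  I6: { [X → B F . a] }  — shift
  I7: { [F → a . g], [X → B a . a] }  — shift
  I8: { [F → g . a] }  — shift
  I9: { [F → g a .] }  — reduce
  I10: { [X → B a a .] }  — reduce
  I11: { [F → a g .] }  — reduce
  I12: { [X → B F a .] }  — reduce

No state contains more than one complete item.

Answer: No reduce-reduce conflicts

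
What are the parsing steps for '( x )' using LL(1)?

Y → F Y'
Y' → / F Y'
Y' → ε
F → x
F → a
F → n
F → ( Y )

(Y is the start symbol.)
Stack is shown with the top on the left.

Stack        Input    Action
----------------------------
Y $          ( x ) $  output Y → F Y'
F Y' $       ( x ) $  output F → ( Y )
( Y ) Y' $   ( x ) $  match '('
Y ) Y' $     x ) $    output Y → F Y'
F Y' ) Y' $  x ) $    output F → x
x Y' ) Y' $  x ) $    match 'x'
Y' ) Y' $    ) $      output Y' → ε
) Y' $       ) $      match ')'
Y' $         $        output Y' → ε
$            $        accept

The string is accepted.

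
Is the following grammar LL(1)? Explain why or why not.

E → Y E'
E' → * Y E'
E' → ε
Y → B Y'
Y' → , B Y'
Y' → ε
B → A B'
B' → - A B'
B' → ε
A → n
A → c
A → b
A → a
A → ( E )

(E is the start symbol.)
A grammar is LL(1) if for each non-terminal N with multiple productions, the predict sets of those productions are pairwise disjoint, where PREDICT(N → α) = (FIRST(α) \ {ε}) ∪ (FOLLOW(N) if α ⇒* ε).

Relevant sets:
  FOLLOW(E') = { $, ')' }
  FOLLOW(Y') = { $, ')', '*' }
  FOLLOW(B') = { $, ')', '*', ',' }

For E':
  PREDICT(E' → '*' Y E') = { '*' }
  PREDICT(E' → ε) = { $, ')' }
For Y':
  PREDICT(Y' → ',' B Y') = { ',' }
  PREDICT(Y' → ε) = { $, ')', '*' }
For B':
  PREDICT(B' → '-' A B') = { '-' }
  PREDICT(B' → ε) = { $, ')', '*', ',' }
For A:
  PREDICT(A → n) = { 'n' }
  PREDICT(A → c) = { 'c' }
  PREDICT(A → b) = { 'b' }
  PREDICT(A → a) = { 'a' }
  PREDICT(A → '(' E ')') = { '(' }
E, Y, B have a single production, so nothing to check there.

All predict sets are disjoint. The grammar IS LL(1).

Answer: Yes, the grammar is LL(1).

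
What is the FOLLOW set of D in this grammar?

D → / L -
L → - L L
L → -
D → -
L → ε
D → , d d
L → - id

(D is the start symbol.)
{ $ }

D is the start symbol, so $ ∈ FOLLOW(D).
D does not occur on any right-hand side.

Taking the union: FOLLOW(D) = { $ }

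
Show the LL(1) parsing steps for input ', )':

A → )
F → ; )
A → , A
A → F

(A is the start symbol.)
LL(1) parsing maintains a stack (initially the start symbol over $) and the input. At each step: if the stack top is a terminal, match it against the current input token; if it is a non-terminal N, replace it with the RHS of M[N, lookahead] (the unique production whose predict set contains the lookahead).

Stack is shown with the top on the left.

Stack  Input  Action
--------------------
A $    , ) $  output A → , A
, A $  , ) $  match ','
A $    ) $    output A → )
) $    ) $    match ')'
$      $      accept

The string is accepted.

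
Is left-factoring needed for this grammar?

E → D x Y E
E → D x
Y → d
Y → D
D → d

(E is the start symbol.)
Yes, E has productions with common prefix 'D x'

Left-factoring is needed when two productions for the same non-terminal
share a common prefix on the right-hand side.

Productions for E:
  E → D x Y E
  E → D x
Productions for Y:
  Y → d
  Y → D

Found common prefix 'D x' in productions for E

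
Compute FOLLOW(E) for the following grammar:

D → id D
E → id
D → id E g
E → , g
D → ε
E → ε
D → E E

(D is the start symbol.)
{ $, ',', 'g', 'id' }

In D → id E g: E is followed by g, add FIRST(g) \ {ε} = { 'g' }
In D → E E: E is followed by E, add FIRST(E) \ {ε} = { ',', 'id' }
  E is nullable, so also add FOLLOW(D)
In D → E E: E is at the end, add FOLLOW(D)

The FOLLOW sets referred to above (computed the same way, to a fixed point):
  FOLLOW(D) = { $ }

Taking the union: FOLLOW(E) = { $, ',', 'g', 'id' }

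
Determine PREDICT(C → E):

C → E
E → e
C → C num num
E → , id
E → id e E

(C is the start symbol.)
{ ',', 'e', 'id' }

PREDICT(C → E) = (FIRST(RHS) \ {ε}) ∪ (FOLLOW(C) if ε ∈ FIRST(RHS), i.e. RHS ⇒* ε)
FIRST(E) = { ',', 'e', 'id' }
FIRST(E) = { ',', 'e', 'id' }
ε ∉ FIRST(E), so FOLLOW(C) is not added.
PREDICT(C → E) = { ',', 'e', 'id' }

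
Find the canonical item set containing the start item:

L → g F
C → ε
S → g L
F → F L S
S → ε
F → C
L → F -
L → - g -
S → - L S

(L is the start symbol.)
First, augment the grammar with L' → L
I₀ = CLOSURE({ [L' → . L] }):
  [L' → . L] has the dot before L: add [L → . g F], [L → . F -], [L → . - g -]
  [L → . F -] has the dot before F: add [F → . F L S], [F → . C]
  [F → . C] has the dot before C: add [C → .]
No further items can be added.

I₀ = { [C → .], [F → . C], [F → . F L S], [L → . - g -], [L → . F -], [L → . g F], [L' → . L] }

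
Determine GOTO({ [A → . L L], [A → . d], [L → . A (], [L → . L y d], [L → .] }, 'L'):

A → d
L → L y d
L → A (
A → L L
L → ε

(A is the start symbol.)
{ [A → . L L], [A → . d], [A → L . L], [L → . A (], [L → . L y d], [L → .], [L → L . y d] }

GOTO(I, 'L') = CLOSURE({ [A → αX.β] : [A → α.Xβ] ∈ I, X = 'L' })

Items with dot before 'L', with the dot advanced:
  [A → . L L] → [A → L . L]
  [L → . L y d] → [L → L . y d]
Closure of the advanced items:
  [A → L . L] has the dot before L: add [L → . L y d], [L → . A (], [L → .]
  [L → . A (] has the dot before A: add [A → . d], [A → . L L]

GOTO = { [A → . L L], [A → . d], [A → L . L], [L → . A (], [L → . L y d], [L → .], [L → L . y d] }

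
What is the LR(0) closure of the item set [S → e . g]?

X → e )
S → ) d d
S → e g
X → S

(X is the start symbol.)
{ [S → e . g] }

To compute CLOSURE, for each item [A → α.Bβ] where B is a non-terminal, add [B → .γ] for all productions B → γ; repeat for the newly added items until nothing changes.

Start with: [S → e . g]
The dot precedes the terminal g, so nothing is added.

CLOSURE = { [S → e . g] }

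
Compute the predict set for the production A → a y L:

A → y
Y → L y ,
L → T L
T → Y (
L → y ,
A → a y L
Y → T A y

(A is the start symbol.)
{ 'a' }

PREDICT(A → a y L) = (FIRST(RHS) \ {ε}) ∪ (FOLLOW(A) if ε ∈ FIRST(RHS), i.e. RHS ⇒* ε)
FIRST(a y L) = { 'a' }
ε ∉ FIRST(a y L), so FOLLOW(A) is not added.
PREDICT(A → a y L) = { 'a' }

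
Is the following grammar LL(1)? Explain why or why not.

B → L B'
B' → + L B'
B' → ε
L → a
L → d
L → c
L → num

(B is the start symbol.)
Yes, the grammar is LL(1).

A grammar is LL(1) if for each non-terminal N with multiple productions, the predict sets of those productions are pairwise disjoint, where PREDICT(N → α) = (FIRST(α) \ {ε}) ∪ (FOLLOW(N) if α ⇒* ε).

Relevant sets:
  FOLLOW(B') = { $ }

For B':
  PREDICT(B' → '+' L B') = { '+' }
  PREDICT(B' → ε) = { $ }
For L:
  PREDICT(L → a) = { 'a' }
  PREDICT(L → d) = { 'd' }
  PREDICT(L → c) = { 'c' }
  PREDICT(L → num) = { 'num' }
B has a single production, so nothing to check there.

All predict sets are disjoint. The grammar IS LL(1).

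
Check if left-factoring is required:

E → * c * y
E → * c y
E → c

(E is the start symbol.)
Left-factoring is needed when two productions for the same non-terminal
share a common prefix on the right-hand side.

Productions for E:
  E → * c * y
  E → * c y
  E → c

Found common prefix '* c' in productions for E

Answer: Yes, E has productions with common prefix '* c'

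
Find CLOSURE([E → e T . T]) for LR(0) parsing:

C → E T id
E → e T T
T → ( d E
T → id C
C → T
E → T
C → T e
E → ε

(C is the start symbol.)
To compute CLOSURE, for each item [A → α.Bβ] where B is a non-terminal, add [B → .γ] for all productions B → γ; repeat for the newly added items until nothing changes.

Start with: [E → e T . T]
  [E → e T . T] has the dot before T: add [T → . ( d E], [T → . id C]
No further items can be added.

CLOSURE = { [E → e T . T], [T → . ( d E], [T → . id C] }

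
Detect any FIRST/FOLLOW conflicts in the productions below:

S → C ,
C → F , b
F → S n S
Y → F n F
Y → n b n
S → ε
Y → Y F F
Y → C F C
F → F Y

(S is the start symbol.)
Nullable non-terminals: S.
FIRST sets used below: FIRST(C) = { 'n' }

S: nullable alternative(s) S → ε; FOLLOW(S) = { $, ',', 'n' }
  S → C ,: FIRST \ {ε} = { 'n' } — overlaps FOLLOW(S) on { 'n' }: CONFLICT
  S → ε: FIRST \ {ε} = { } — this is the only nullable alternative, skip

C, F, Y have no nullable alternative, so no FIRST/FOLLOW check is needed there.

So the grammar has 1 FIRST/FOLLOW conflict (marked CONFLICT above).

Answer: Yes. S → C ',' with FOLLOW(S) on { 'n' }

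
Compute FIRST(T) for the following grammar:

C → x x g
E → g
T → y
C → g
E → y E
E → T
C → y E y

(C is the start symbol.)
{ 'y' }

To compute FIRST(T), examine every production with T on the left-hand side, reading each right-hand side left to right until a non-nullable symbol is reached.

From T → y:
  - y is a terminal: add 'y' and stop

Collecting: FIRST(T) = { 'y' }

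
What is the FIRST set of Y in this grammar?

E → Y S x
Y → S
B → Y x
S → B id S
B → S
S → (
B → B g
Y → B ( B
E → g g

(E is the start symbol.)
To compute FIRST(Y), examine every production with Y on the left-hand side, reading each right-hand side left to right until a non-nullable symbol is reached.

FIRST sets of the other non-terminals involved (by the same procedure, iterated to a fixed point):
  FIRST(S) = { '(' }
  FIRST(B) = { '(' }

From Y → S:
  - S is a non-terminal: add FIRST(S) \ {ε} = { '(' }
    S is not nullable, so stop
From Y → B ( B:
  - B is a non-terminal: add FIRST(B) \ {ε} = { '(' }
    B is not nullable, so stop

Collecting: FIRST(Y) = { '(' }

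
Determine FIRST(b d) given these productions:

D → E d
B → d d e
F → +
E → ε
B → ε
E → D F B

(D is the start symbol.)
{ 'b' }

To compute FIRST(b d), process the symbols left to right:
Symbol b is a terminal. Add 'b' and stop.
FIRST(b d) = { 'b' }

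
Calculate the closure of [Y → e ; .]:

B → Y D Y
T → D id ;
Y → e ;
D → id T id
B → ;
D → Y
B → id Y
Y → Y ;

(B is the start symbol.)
{ [Y → e ; .] }

Start with: [Y → e ; .]
The dot is at the end, so nothing is added.

CLOSURE = { [Y → e ; .] }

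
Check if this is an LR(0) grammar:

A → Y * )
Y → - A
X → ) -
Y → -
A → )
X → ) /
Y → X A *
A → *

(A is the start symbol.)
A grammar is LR(0) if no state in the canonical LR(0) collection has:
  - both a shift item (dot before a terminal) and a complete item (shift-reduce conflict), or
  - two or more complete items (reduce-reduce conflict; the accept item [A' → A .] counts as a complete item here).

Augment with A' → A and build the canonical LR(0) collection (I0 = CLOSURE({[A' → . A]}), then GOTO on every symbol after a dot until no new states appear). It has 14 states:
  I0: { [A → . )], [A → . *], [A → . Y * )], [A' → . A], [X → . ) -], [X → . ) /], [Y → . - A], [Y → . -], [Y → . X A *] }  — shift
  I1: { [A → ) .], [X → ) . -], [X → ) . /] }  — shift, reduce
  I2: { [A → * .] }  — reduce
  I3: { [A → . )], [A → . *], [A → . Y * )], [X → . ) -], [X → . ) /], [Y → - . A], [Y → - .], [Y → . - A], [Y → . -], [Y → . X A *] }  — shift, reduce
  I4: { [A' → A .] }  — accept
  I5: { [A → . )], [A → . *], [A → . Y * )], [X → . ) -], [X → . ) /], [Y → . - A], [Y → . -], [Y → . X A *], [Y → X . A *] }  — shift
  I6: { [A → Y . * )] }  — shift
  I7: { [A → Y * . )] }  — shift
  I8: { [A → Y * ) .] }  — reduce
  I9: { [Y → X A . *] }  — shift
  I10: { [Y → X A * .] }  — reduce
  I11: { [Y → - A .] }  — reduce
  I12: { [X → ) - .] }  — reduce
  I13: { [X → ) / .] }  — reduce

Conflict in state I1:
  Shift-reduce conflict between [A → ) .] and [X → ) . -]
So the grammar is NOT LR(0).

Answer: No. Shift-reduce conflict between [A → ) .] and [X → ) . -]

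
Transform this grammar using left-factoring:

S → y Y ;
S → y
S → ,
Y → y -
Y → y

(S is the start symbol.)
S → y S'
S' → Y ;
S' → ε
S → ,
Y → y Y'
Y' → -
Y' → ε

Left-factoring transforms A → αβ₁ | αβ₂ into A → αA' and A' → β₁ | β₂
(α is the longest common prefix among the alternatives). Repeat until
no nonterminal has two alternatives with a common prefix.

Round 1: S has alternatives sharing prefix 'y'. Introduce S': S → y S'
  Add: S' → Y ;
  Add: S' → ε

Round 2: Y has alternatives sharing prefix 'y'. Introduce Y': Y → y Y'
  Add: Y' → -
  Add: Y' → ε

No remaining common prefixes — done.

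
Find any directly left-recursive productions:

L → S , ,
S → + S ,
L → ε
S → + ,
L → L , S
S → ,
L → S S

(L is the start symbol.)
Yes, L is left-recursive

Direct left recursion occurs when N → N α for some non-terminal N (the right-hand side begins with the left-hand side itself).

L → S , ,: starts with S
S → + S ,: starts with '+'
L → ε: starts with ε
S → + ,: starts with '+'
L → L , S: LEFT RECURSIVE (starts with L)
S → ,: starts with ','
L → S S: starts with S

The grammar has direct left recursion on: L.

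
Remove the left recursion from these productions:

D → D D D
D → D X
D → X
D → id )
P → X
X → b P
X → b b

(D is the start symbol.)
D → X D'
D → id ) D'
D' → D D D'
D' → X D'
D' → ε
P → X
X → b P
X → b b

D is directly left-recursive. The standard transformation for
  A → A α₁ | ... | A α_m | β₁ | ... | β_n
is
  A  → β₁ A' | ... | β_n A'
  A' → α₁ A' | ... | α_m A' | ε

D → X becomes D → X D'
D → id ) becomes D → id ) D'
D → D D D becomes D' → D D D'
D → D X becomes D' → X D'
Add D' → ε

Productions for other non-terminals are unchanged:
  P → X
  X → b P
  X → b b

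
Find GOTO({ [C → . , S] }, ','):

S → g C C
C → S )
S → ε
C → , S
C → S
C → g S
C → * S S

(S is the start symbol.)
{ [C → , . S], [S → . g C C], [S → .] }

GOTO(I, ',') = CLOSURE({ [A → αX.β] : [A → α.Xβ] ∈ I, X = ',' })

Items with dot before ',', with the dot advanced:
  [C → . , S] → [C → , . S]
Closure of the advanced items:
  [C → , . S] has the dot before S: add [S → . g C C], [S → .]

GOTO = { [C → , . S], [S → . g C C], [S → .] }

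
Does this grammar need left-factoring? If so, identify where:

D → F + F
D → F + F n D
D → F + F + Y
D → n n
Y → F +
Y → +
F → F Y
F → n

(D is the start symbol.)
Yes, D has productions with common prefix 'F + F'

Left-factoring is needed when two productions for the same non-terminal
share a common prefix on the right-hand side.

Productions for D:
  D → F + F
  D → F + F n D
  D → F + F + Y
  D → n n
Productions for Y:
  Y → F +
  Y → +
Productions for F:
  F → F Y
  F → n

Found common prefix 'F + F' in productions for D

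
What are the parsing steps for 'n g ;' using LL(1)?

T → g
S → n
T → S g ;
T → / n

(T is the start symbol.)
LL(1) parsing maintains a stack (initially the start symbol over $) and the input. At each step: if the stack top is a terminal, match it against the current input token; if it is a non-terminal N, replace it with the RHS of M[N, lookahead] (the unique production whose predict set contains the lookahead).

Stack is shown with the top on the left.

Stack    Input    Action
------------------------
T $      n g ; $  output T → S g ;
S g ; $  n g ; $  output S → n
n g ; $  n g ; $  match 'n'
g ; $    g ; $    match 'g'
; $      ; $      match ';'
$        $        accept

The string is accepted.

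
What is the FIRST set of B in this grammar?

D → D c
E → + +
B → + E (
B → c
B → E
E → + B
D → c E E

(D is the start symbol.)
{ '+', 'c' }

FIRST sets of the other non-terminals involved (by the same procedure, iterated to a fixed point):
  FIRST(E) = { '+' }

From B → + E (:
  - '+' is a terminal: add '+' and stop
From B → c:
  - c is a terminal: add 'c' and stop
From B → E:
  - E is a non-terminal: add FIRST(E) \ {ε} = { '+' }
    E is not nullable, so stop

Collecting: FIRST(B) = { '+', 'c' }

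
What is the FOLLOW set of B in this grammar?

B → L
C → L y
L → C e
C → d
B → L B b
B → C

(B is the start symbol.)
To compute FOLLOW(B), find every occurrence of B on a right-hand side N → α B β: add FIRST(β) \ {ε}, and if β is empty or nullable also add FOLLOW(N). Iterate to a fixed point.

B is the start symbol, so $ ∈ FOLLOW(B).
In B → L B b: B is followed by b, add FIRST(b) \ {ε} = { 'b' }

Taking the union: FOLLOW(B) = { $, 'b' }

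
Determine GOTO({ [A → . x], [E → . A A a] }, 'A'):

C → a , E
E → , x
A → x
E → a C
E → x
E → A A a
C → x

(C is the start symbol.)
{ [A → . x], [E → A . A a] }

GOTO(I, 'A') = CLOSURE({ [A → αX.β] : [A → α.Xβ] ∈ I, X = 'A' })

Items with dot before 'A', with the dot advanced:
  [E → . A A a] → [E → A . A a]
Closure of the advanced items:
  [E → A . A a] has the dot before A: add [A → . x]

GOTO = { [A → . x], [E → A . A a] }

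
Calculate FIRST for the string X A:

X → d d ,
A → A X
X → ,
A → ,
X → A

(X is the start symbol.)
{ ',', 'd' }

FIRST sets of the non-terminals involved (from the grammar, by fixed-point iteration):
  FIRST(X) = { ',', 'd' }

To compute FIRST(X A), process the symbols left to right:
Symbol X is a non-terminal. Add FIRST(X) \ {ε} = { ',', 'd' }
X is not nullable (ε ∉ FIRST(X)), so stop here.
FIRST(X A) = { ',', 'd' }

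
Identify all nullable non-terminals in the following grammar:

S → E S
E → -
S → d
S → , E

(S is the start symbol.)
A non-terminal is nullable if it can derive ε (the empty string): either it has an ε-production, or it has a production whose right-hand side consists entirely of nullable non-terminals.

There are no ε-productions, so no non-terminal can derive ε.
No non-terminals are nullable.

Answer: None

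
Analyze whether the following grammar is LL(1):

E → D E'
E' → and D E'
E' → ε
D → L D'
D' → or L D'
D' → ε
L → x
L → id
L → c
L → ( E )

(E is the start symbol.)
Relevant sets:
  FOLLOW(E') = { $, ')' }
  FOLLOW(D') = { $, ')', 'and' }

For E':
  PREDICT(E' → and D E') = { 'and' }
  PREDICT(E' → ε) = { $, ')' }
For D':
  PREDICT(D' → or L D') = { 'or' }
  PREDICT(D' → ε) = { $, ')', 'and' }
For L:
  PREDICT(L → x) = { 'x' }
  PREDICT(L → id) = { 'id' }
  PREDICT(L → c) = { 'c' }
  PREDICT(L → '(' E ')') = { '(' }
E, D have a single production, so nothing to check there.

All predict sets are disjoint. The grammar IS LL(1).

Answer: Yes, the grammar is LL(1).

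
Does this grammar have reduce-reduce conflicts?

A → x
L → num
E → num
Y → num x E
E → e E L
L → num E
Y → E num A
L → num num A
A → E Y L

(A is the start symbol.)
A reduce-reduce conflict occurs when an LR(0) state has two complete items [A → α .] and [B → β .] — both call for a reduction, and with no lookahead the parser cannot choose between them.

Augment with A' → A and build the canonical LR(0) collection (I0 = CLOSURE({[A' → . A]}), then GOTO on every symbol after a dot until no new states appear). It has 20 states:
  I0: { [A → . E Y L], [A → . x], [A' → . A], [E → . e E L], [E → . num] }  — shift
  I1: { [A' → A .] }  — accept
  I2: { [A → E . Y L], [E → . e E L], [E → . num], [Y → . E num A], [Y → . num x E] }  — shift
  I3: { [E → . e E L], [E → . num], [E → e . E L] }  — shift
  I4: { [E → num .] }  — reduce
  I5: { [A → x .] }  — reduce
  I6: { [E → e E . L], [L → . num E], [L → . num num A], [L → . num] }  — shift
  I7: { [E → e E L .] }  — reduce
  I8: { [E → . e E L], [E → . num], [L → num . E], [L → num . num A], [L → num .] }  — shift, reduce
  I9: { [L → num E .] }  — reduce
  I10: { [A → . E Y L], [A → . x], [E → . e E L], [E → . num], [E → num .], [L → num num . A] }  — shift, reduce
  I11: { [L → num num A .] }  — reduce
  I12: { [Y → E . num A] }  — shift
  I13: { [A → E Y . L], [L → . num E], [L → . num num A], [L → . num] }  — shift
  I14: { [E → num .], [Y → num . x E] }  — shift, reduce
  I15: { [E → . e E L], [E → . num], [Y → num x . E] }  — shift
  I16: { [Y → num x E .] }  — reduce
  I17: { [A → E Y L .] }  — reduce
  I18: { [A → . E Y L], [A → . x], [E → . e E L], [E → . num], [Y → E num . A] }  — shift
  I19: { [Y → E num A .] }  — reduce

No state contains more than one complete item.

Answer: No reduce-reduce conflicts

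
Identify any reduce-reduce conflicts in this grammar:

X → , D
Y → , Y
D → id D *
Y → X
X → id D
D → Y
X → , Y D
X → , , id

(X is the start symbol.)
Yes — I13: [D → Y .] vs [Y → , Y .]

A reduce-reduce conflict occurs when an LR(0) state has two complete items [A → α .] and [B → β .] — both call for a reduction, and with no lookahead the parser cannot choose between them.

Augment with X' → X and build the canonical LR(0) collection (I0 = CLOSURE({[X' → . X]}), then GOTO on every symbol after a dot until no new states appear). It has 17 states:
  I0: { [X → . , , id], [X → . , D], [X → . , Y D], [X → . id D], [X' → . X] }  — shift
  I1: { [D → . Y], [D → . id D *], [X → , . , id], [X → , . D], [X → , . Y D], [X → . , , id], [X → . , D], [X → . , Y D], [X → . id D], [Y → . , Y], [Y → . X] }  — shift
  I2: { [X' → X .] }  — accept
  I3: { [D → . Y], [D → . id D *], [X → . , , id], [X → . , D], [X → . , Y D], [X → . id D], [X → id . D], [Y → . , Y], [Y → . X] }  — shift
  I4: { [D → . Y], [D → . id D *], [X → , . , id], [X → , . D], [X → , . Y D], [X → . , , id], [X → . , D], [X → . , Y D], [X → . id D], [Y → , . Y], [Y → . , Y], [Y → . X] }  — shift
  I5: { [X → id D .] }  — reduce
  I6: { [Y → X .] }  — reduce
  I7: { [D → Y .] }  — reduce
  I8: { [D → . Y], [D → . id D *], [D → id . D *], [X → . , , id], [X → . , D], [X → . , Y D], [X → . id D], [X → id . D], [Y → . , Y], [Y → . X] }  — shift
  I9: { [D → id D . *], [X → id D .] }  — shift, reduce
  I10: { [D → id D * .] }  — reduce
  I11: { [D → . Y], [D → . id D *], [X → , , . id], [X → , . , id], [X → , . D], [X → , . Y D], [X → . , , id], [X → . , D], [X → . , Y D], [X → . id D], [Y → , . Y], [Y → . , Y], [Y → . X] }  — shift
  I12: { [X → , D .] }  — reduce
  I13: { [D → . Y], [D → . id D *], [D → Y .], [X → , Y . D], [X → . , , id], [X → . , D], [X → . , Y D], [X → . id D], [Y → , Y .], [Y → . , Y], [Y → . X] }  — shift, 2 reduces
  I14: { [X → , Y D .] }  — reduce
  I15: { [D → . Y], [D → . id D *], [D → id . D *], [X → , , id .], [X → . , , id], [X → . , D], [X → . , Y D], [X → . id D], [X → id . D], [Y → . , Y], [Y → . X] }  — shift, reduce
  I16: { [D → . Y], [D → . id D *], [D → Y .], [X → , Y . D], [X → . , , id], [X → . , D], [X → . , Y D], [X → . id D], [Y → . , Y], [Y → . X] }  — shift, reduce

I13 contains complete items [D → Y .], [Y → , Y .] — reduce-reduce conflict.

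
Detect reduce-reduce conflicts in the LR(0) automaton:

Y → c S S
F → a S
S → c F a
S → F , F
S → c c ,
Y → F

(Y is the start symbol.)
Augment with Y' → Y and build the canonical LR(0) collection (I0 = CLOSURE({[Y' → . Y]}), then GOTO on every symbol after a dot until no new states appear). It has 16 states:
  I0: { [F → . a S], [Y → . F], [Y → . c S S], [Y' → . Y] }  — shift
  I1: { [Y → F .] }  — reduce
  I2: { [Y' → Y .] }  — accept
  I3: { [F → . a S], [F → a . S], [S → . F , F], [S → . c F a], [S → . c c ,] }  — shift
  I4: { [F → . a S], [S → . F , F], [S → . c F a], [S → . c c ,], [Y → c . S S] }  — shift
  I5: { [S → F . , F] }  — shift
  I6: { [F → . a S], [S → . F , F], [S → . c F a], [S → . c c ,], [Y → c S . S] }  — shift
  I7: { [F → . a S], [S → c . F a], [S → c . c ,] }  — shift
  I8: { [S → c F . a] }  — shift
  I9: { [S → c c . ,] }  — shift
  I10: { [S → c c , .] }  — reduce
  I11: { [S → c F a .] }  — reduce
  I12: { [Y → c S S .] }  — reduce
  I13: { [F → . a S], [S → F , . F] }  — shift
  I14: { [S → F , F .] }  — reduce
  I15: { [F → a S .] }  — reduce

No state contains more than one complete item.

Answer: No reduce-reduce conflicts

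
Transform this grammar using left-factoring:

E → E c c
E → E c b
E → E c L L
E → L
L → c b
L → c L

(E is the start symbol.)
Left-factoring transforms A → αβ₁ | αβ₂ into A → αA' and A' → β₁ | β₂
(α is the longest common prefix among the alternatives). Repeat until
no nonterminal has two alternatives with a common prefix.

Round 1: E has alternatives sharing prefix 'E c'. Introduce E': E → E c E'
  Add: E' → c
  Add: E' → b
  Add: E' → L L

Round 2: L has alternatives sharing prefix 'c'. Introduce L': L → c L'
  Add: L' → b
  Add: L' → L

No remaining common prefixes — done.

Resulting grammar:
E → E c E'
E' → c
E' → b
E' → L L
E → L
L → c L'
L' → b
L' → L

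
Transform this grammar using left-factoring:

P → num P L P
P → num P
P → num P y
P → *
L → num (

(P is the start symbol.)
Left-factoring transforms A → αβ₁ | αβ₂ into A → αA' and A' → β₁ | β₂
(α is the longest common prefix among the alternatives). Repeat until
no nonterminal has two alternatives with a common prefix.

Round 1: P has alternatives sharing prefix 'num P'. Introduce P': P → num P P'
  Add: P' → L P
  Add: P' → ε
  Add: P' → y

No remaining common prefixes — done.

Resulting grammar:
P → num P P'
P' → L P
P' → ε
P' → y
P → *
L → num (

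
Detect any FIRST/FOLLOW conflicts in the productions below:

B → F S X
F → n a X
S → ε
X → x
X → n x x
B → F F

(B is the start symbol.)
Nullable non-terminals: S.
S has a nullable alternative but only one production, so nothing to check.

B, F, X have no nullable alternative, so no FIRST/FOLLOW check is needed there.

No FIRST/FOLLOW conflicts found.

Answer: No FIRST/FOLLOW conflicts.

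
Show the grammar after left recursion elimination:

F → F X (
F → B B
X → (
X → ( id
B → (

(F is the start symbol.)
F → B B F'
F' → X ( F'
F' → ε
X → (
X → ( id
B → (

F is directly left-recursive. The standard transformation for
  A → A α₁ | ... | A α_m | β₁ | ... | β_n
is
  A  → β₁ A' | ... | β_n A'
  A' → α₁ A' | ... | α_m A' | ε

F → B B becomes F → B B F'
F → F X ( becomes F' → X ( F'
Add F' → ε

Productions for other non-terminals are unchanged:
  X → (
  X → ( id
  B → (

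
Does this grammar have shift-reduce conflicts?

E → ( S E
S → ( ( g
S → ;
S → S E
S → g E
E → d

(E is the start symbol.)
A shift-reduce conflict occurs when an LR(0) state has both:
  - a complete (reduce) item [A → α .] (dot at the end), and
  - a shift item [B → β . c γ] (dot before a terminal).

Augment with E' → E and build the canonical LR(0) collection (I0 = CLOSURE({[E' → . E]}), then GOTO on every symbol after a dot until no new states appear). It has 12 states:
  I0: { [E → . ( S E], [E → . d], [E' → . E] }  — shift
  I1: { [E → ( . S E], [S → . ( ( g], [S → . ;], [S → . S E], [S → . g E] }  — shift
  I2: { [E' → E .] }  — accept
  I3: { [E → d .] }  — reduce
  I4: { [S → ( . ( g] }  — shift
  I5: { [S → ; .] }  — reduce
  I6: { [E → ( S . E], [E → . ( S E], [E → . d], [S → S . E] }  — shift
  I7: { [E → . ( S E], [E → . d], [S → g . E] }  — shift
  I8: { [S → g E .] }  — reduce
  I9: { [E → ( S E .], [S → S E .] }  — 2 reduces
  I10: { [S → ( ( . g] }  — shift
  I11: { [S → ( ( g .] }  — reduce

No state contains both a complete item and a shift item.

Answer: No shift-reduce conflicts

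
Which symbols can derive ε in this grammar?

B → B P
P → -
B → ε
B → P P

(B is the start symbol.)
{ 'B' }

A non-terminal is nullable if it can derive ε (the empty string): either it has an ε-production, or it has a production whose right-hand side consists entirely of nullable non-terminals.

ε-productions: B → ε
So B is immediately nullable.
No further non-terminal can be added: every production for the remaining non-terminals contains a terminal or a non-nullable non-terminal.
Nullable = { 'B' }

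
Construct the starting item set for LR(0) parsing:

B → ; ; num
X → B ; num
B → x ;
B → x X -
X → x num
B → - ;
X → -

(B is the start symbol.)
{ [B → . - ;], [B → . ; ; num], [B → . x ;], [B → . x X -], [B' → . B] }

First, augment the grammar with B' → B
I₀ = CLOSURE({ [B' → . B] }):
  [B' → . B] has the dot before B: add [B → . ; ; num], [B → . x ;], [B → . x X -], [B → . - ;]
No further items can be added.

I₀ = { [B → . - ;], [B → . ; ; num], [B → . x ;], [B → . x X -], [B' → . B] }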